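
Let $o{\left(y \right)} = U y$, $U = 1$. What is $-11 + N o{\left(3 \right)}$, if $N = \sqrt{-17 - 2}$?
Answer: $-11 + 3 i \sqrt{19} \approx -11.0 + 13.077 i$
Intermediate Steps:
$N = i \sqrt{19}$ ($N = \sqrt{-19} = i \sqrt{19} \approx 4.3589 i$)
$o{\left(y \right)} = y$ ($o{\left(y \right)} = 1 y = y$)
$-11 + N o{\left(3 \right)} = -11 + i \sqrt{19} \cdot 3 = -11 + 3 i \sqrt{19}$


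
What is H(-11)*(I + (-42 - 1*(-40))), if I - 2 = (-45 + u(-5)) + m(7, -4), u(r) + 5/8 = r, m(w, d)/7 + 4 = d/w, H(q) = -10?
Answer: 3305/4 ≈ 826.25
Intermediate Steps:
m(w, d) = -28 + 7*d/w (m(w, d) = -28 + 7*(d/w) = -28 + 7*d/w)
u(r) = -5/8 + r
I = -645/8 (I = 2 + ((-45 + (-5/8 - 5)) + (-28 + 7*(-4)/7)) = 2 + ((-45 - 45/8) + (-28 + 7*(-4)*(⅐))) = 2 + (-405/8 + (-28 - 4)) = 2 + (-405/8 - 32) = 2 - 661/8 = -645/8 ≈ -80.625)
H(-11)*(I + (-42 - 1*(-40))) = -10*(-645/8 + (-42 - 1*(-40))) = -10*(-645/8 + (-42 + 40)) = -10*(-645/8 - 2) = -10*(-661/8) = 3305/4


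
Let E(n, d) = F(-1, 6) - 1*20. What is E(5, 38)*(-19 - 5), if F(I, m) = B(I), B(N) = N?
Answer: 504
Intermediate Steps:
F(I, m) = I
E(n, d) = -21 (E(n, d) = -1 - 1*20 = -1 - 20 = -21)
E(5, 38)*(-19 - 5) = -21*(-19 - 5) = -21*(-24) = 504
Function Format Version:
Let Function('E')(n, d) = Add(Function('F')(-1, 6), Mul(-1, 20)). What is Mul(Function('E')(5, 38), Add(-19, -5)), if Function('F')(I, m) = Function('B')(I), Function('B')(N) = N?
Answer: 504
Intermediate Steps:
Function('F')(I, m) = I
Function('E')(n, d) = -21 (Function('E')(n, d) = Add(-1, Mul(-1, 20)) = Add(-1, -20) = -21)
Mul(Function('E')(5, 38), Add(-19, -5)) = Mul(-21, Add(-19, -5)) = Mul(-21, -24) = 504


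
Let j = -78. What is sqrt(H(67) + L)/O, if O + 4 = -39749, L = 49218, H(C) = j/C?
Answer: -26*sqrt(36314)/887817 ≈ -0.0055807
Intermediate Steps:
H(C) = -78/C
O = -39753 (O = -4 - 39749 = -39753)
sqrt(H(67) + L)/O = sqrt(-78/67 + 49218)/(-39753) = sqrt(-78*1/67 + 49218)*(-1/39753) = sqrt(-78/67 + 49218)*(-1/39753) = sqrt(3297528/67)*(-1/39753) = (78*sqrt(36314)/67)*(-1/39753) = -26*sqrt(36314)/887817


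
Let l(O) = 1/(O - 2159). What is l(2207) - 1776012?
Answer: -85248575/48 ≈ -1.7760e+6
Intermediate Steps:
l(O) = 1/(-2159 + O)
l(2207) - 1776012 = 1/(-2159 + 2207) - 1776012 = 1/48 - 1776012 = -85248575/48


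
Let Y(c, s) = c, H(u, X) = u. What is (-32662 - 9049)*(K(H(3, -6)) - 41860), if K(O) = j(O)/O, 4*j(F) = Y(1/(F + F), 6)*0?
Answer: 1746022460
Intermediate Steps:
j(F) = 0 (j(F) = (0/(F + F))/4 = (0/(2*F))/4 = ((1/(2*F))*0)/4 = (1/4)*0 = 0)
K(O) = 0 (K(O) = 0/O = 0)
(-32662 - 9049)*(K(H(3, -6)) - 41860) = (-32662 - 9049)*(0 - 41860) = -41711*(-41860) = 1746022460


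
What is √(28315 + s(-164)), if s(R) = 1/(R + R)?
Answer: √761560158/164 ≈ 168.27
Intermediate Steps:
s(R) = 1/(2*R)
√(28315 + s(-164)) = √(28315 + (½)/(-164)) = √(28315 + (½)*(-1/164)) = √(28315 - 1/328) = √(9287319/328) = √761560158/164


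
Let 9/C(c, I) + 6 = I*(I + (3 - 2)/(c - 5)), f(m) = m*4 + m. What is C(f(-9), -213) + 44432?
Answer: 33595968422/756121 ≈ 44432.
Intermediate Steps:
f(m) = 5*m (f(m) = 4*m + m = 5*m)
C(c, I) = 9/(-6 + I*(I + 1/(-5 + c))) (C(c, I) = 9/(-6 + I*(I + (3 - 2)/(c - 5))) = 9/(-6 + I*(I + 1/(-5 + c))))
C(f(-9), -213) + 44432 = 9*(-5 + 5*(-9))/(30 - 213 - 30*(-9) - 5*(-213)² + (5*(-9))*(-213)²) + 44432 = 9*(-5 - 45)/(30 - 213 - 6*(-45) - 5*45369 - 45*45369) + 44432 = 9*(-50)/(30 - 213 + 270 - 226845 - 2041605) + 44432 = 9*(-50)/(-2268363) + 44432 = 9*(-1/2268363)*(-50) + 44432 = 150/756121 + 44432 = 33595968422/756121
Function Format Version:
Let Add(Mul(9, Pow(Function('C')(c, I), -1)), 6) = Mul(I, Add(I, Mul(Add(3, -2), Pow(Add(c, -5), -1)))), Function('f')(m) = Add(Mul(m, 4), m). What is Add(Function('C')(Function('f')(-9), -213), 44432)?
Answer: Rational(33595968422, 756121) ≈ 44432.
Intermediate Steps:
Function('f')(m) = Mul(5, m) (Function('f')(m) = Add(Mul(4, m), m) = Mul(5, m))
Function('C')(c, I) = Mul(9, Pow(Add(-6, Mul(I, Add(I, Pow(Add(-5, c), -1)))), -1)) (Function('C')(c, I) = Mul(9, Pow(Add(-6, Mul(I, Add(I, Mul(Add(3, -2), Pow(Add(c, -5), -1))))), -1)) = Mul(9, Pow(Add(-6, Mul(I, Add(I, Mul(1, Pow(Add(-5, c), -1))))), -1)) = Mul(9, Pow(Add(-6, Mul(I, Add(I, Pow(Add(-5, c), -1)))), -1)))
Add(Function('C')(Function('f')(-9), -213), 44432) = Add(Mul(9, Pow(Add(30, -213, Mul(-6, Mul(5, -9)), Mul(-5, Pow(-213, 2)), Mul(Mul(5, -9), Pow(-213, 2))), -1), Add(-5, Mul(5, -9))), 44432) = Add(Mul(9, Pow(Add(30, -213, Mul(-6, -45), Mul(-5, 45369), Mul(-45, 45369)), -1), Add(-5, -45)), 44432) = Add(Mul(9, Pow(Add(30, -213, 270, -226845, -2041605), -1), -50), 44432) = Add(Mul(9, Pow(-2268363, -1), -50), 44432) = Add(Mul(9, Rational(-1, 2268363), -50), 44432) = Add(Rational(150, 756121), 44432) = Rational(33595968422, 756121)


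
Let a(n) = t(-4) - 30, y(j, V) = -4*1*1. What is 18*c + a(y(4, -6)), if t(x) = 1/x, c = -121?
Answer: -8833/4 ≈ -2208.3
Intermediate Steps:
y(j, V) = -4 (y(j, V) = -4*1 = -4)
a(n) = -121/4 (a(n) = 1/(-4) - 30 = -1/4 - 30 = -121/4)
18*c + a(y(4, -6)) = 18*(-121) - 121/4 = -2178 - 121/4 = -8833/4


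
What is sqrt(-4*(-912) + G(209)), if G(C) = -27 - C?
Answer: 2*sqrt(853) ≈ 58.412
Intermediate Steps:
sqrt(-4*(-912) + G(209)) = sqrt(-4*(-912) + (-27 - 1*209)) = sqrt(3648 + (-27 - 209)) = sqrt(3648 - 236) = sqrt(3412) = 2*sqrt(853)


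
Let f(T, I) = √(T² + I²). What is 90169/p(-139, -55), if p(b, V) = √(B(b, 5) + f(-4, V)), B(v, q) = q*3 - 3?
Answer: 90169/√(12 + √3041) ≈ 11004.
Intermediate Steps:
f(T, I) = √(I² + T²)
B(v, q) = -3 + 3*q (B(v, q) = 3*q - 3 = -3 + 3*q)
p(b, V) = √(12 + √(16 + V²)) (p(b, V) = √((-3 + 3*5) + √(V² + (-4)²)) = √((-3 + 15) + √(V² + 16)) = √(12 + √(16 + V²)))
90169/p(-139, -55) = 90169/(√(12 + √(16 + (-55)²))) = 90169/(√(12 + √(16 + 3025))) = 90169/(√(12 + √3041)) = 90169/√(12 + √3041)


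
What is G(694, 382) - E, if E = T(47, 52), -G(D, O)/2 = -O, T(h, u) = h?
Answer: 717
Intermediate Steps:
G(D, O) = 2*O (G(D, O) = -(-2)*O = 2*O)
E = 47
G(694, 382) - E = 2*382 - 1*47 = 764 - 47 = 717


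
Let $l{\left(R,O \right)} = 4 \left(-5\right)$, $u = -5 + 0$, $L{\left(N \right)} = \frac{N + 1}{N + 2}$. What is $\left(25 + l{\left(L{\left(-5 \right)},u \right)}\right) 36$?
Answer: $180$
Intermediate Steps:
$L{\left(N \right)} = \frac{1 + N}{2 + N}$
$u = -5$
$l{\left(R,O \right)} = -20$
$\left(25 + l{\left(L{\left(-5 \right)},u \right)}\right) 36 = \left(25 - 20\right) 36 = 5 \cdot 36 = 180$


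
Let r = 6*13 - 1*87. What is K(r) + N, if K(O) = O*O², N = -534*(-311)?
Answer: 165345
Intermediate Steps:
r = -9 (r = 78 - 87 = -9)
N = 166074
K(O) = O³
K(r) + N = (-9)³ + 166074 = -729 + 166074 = 165345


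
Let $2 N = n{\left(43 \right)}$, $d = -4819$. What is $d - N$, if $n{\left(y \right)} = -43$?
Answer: $- \frac{9595}{2} \approx -4797.5$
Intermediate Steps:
$N = - \frac{43}{2}$ ($N = \frac{1}{2} \left(-43\right) = - \frac{43}{2} \approx -21.5$)
$d - N = -4819 - - \frac{43}{2} = -4819 + \frac{43}{2} = - \frac{9595}{2}$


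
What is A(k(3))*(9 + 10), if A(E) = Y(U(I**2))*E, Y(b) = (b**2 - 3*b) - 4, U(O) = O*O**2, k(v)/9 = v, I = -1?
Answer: -3078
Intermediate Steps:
k(v) = 9*v
U(O) = O**3
Y(b) = -4 + b**2 - 3*b
A(E) = -6*E (A(E) = (-4 + (((-1)**2)**3)**2 - 3*((-1)**2)**3)*E = (-4 + (1**3)**2 - 3*1**3)*E = (-4 + 1**2 - 3*1)*E = (-4 + 1 - 3)*E = -6*E)
A(k(3))*(9 + 10) = (-54*3)*(9 + 10) = -6*27*19 = -162*19 = -3078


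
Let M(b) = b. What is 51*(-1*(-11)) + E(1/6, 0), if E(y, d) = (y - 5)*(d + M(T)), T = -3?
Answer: 1151/2 ≈ 575.50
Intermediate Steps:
E(y, d) = (-5 + y)*(-3 + d) (E(y, d) = (y - 5)*(d - 3) = (-5 + y)*(-3 + d))
51*(-1*(-11)) + E(1/6, 0) = 51*(-1*(-11)) + (15 - 5*0 - 3/6 + 0/6) = 51*11 + (15 + 0 - 3*1/6 + 0*(1/6)) = 561 + (15 + 0 - 1/2 + 0) = 561 + 29/2 = 1151/2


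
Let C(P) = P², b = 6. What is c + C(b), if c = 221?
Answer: 257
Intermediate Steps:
c + C(b) = 221 + 6² = 221 + 36 = 257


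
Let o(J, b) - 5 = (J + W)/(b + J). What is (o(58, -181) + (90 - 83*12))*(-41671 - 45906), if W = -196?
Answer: 3231153415/41 ≈ 7.8809e+7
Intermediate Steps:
o(J, b) = 5 + (-196 + J)/(J + b) (o(J, b) = 5 + (J - 196)/(b + J) = 5 + (-196 + J)/(J + b))
(o(58, -181) + (90 - 83*12))*(-41671 - 45906) = ((-196 + 5*(-181) + 6*58)/(58 - 181) + (90 - 83*12))*(-41671 - 45906) = ((-196 - 905 + 348)/(-123) + (90 - 996))*(-87577) = (-1/123*(-753) - 906)*(-87577) = (251/41 - 906)*(-87577) = -36895/41*(-87577) = 3231153415/41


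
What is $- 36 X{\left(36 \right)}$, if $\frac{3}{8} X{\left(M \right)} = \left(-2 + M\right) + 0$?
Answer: $-3264$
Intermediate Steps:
$X{\left(M \right)} = - \frac{16}{3} + \frac{8 M}{3}$ ($X{\left(M \right)} = \frac{8 \left(\left(-2 + M\right) + 0\right)}{3} = \frac{8 \left(-2 + M\right)}{3} = - \frac{16}{3} + \frac{8 M}{3}$)
$- 36 X{\left(36 \right)} = - 36 \left(- \frac{16}{3} + \frac{8}{3} \cdot 36\right) = - 36 \left(- \frac{16}{3} + 96\right) = \left(-36\right) \frac{272}{3} = -3264$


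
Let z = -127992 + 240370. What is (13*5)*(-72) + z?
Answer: 107698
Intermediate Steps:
z = 112378
(13*5)*(-72) + z = (13*5)*(-72) + 112378 = 65*(-72) + 112378 = -4680 + 112378 = 107698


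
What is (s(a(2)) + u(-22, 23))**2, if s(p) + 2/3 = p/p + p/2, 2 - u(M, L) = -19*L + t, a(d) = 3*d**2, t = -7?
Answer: 1841449/9 ≈ 2.0461e+5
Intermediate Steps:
u(M, L) = 9 + 19*L (u(M, L) = 2 - (-19*L - 7) = 2 - (-7 - 19*L) = 2 + (7 + 19*L) = 9 + 19*L)
s(p) = 1/3 + p/2 (s(p) = -2/3 + (p/p + p/2) = -2/3 + (1 + p*(1/2)) = -2/3 + (1 + p/2) = 1/3 + p/2)
(s(a(2)) + u(-22, 23))**2 = ((1/3 + (3*2**2)/2) + (9 + 19*23))**2 = ((1/3 + (3*4)/2) + (9 + 437))**2 = ((1/3 + (1/2)*12) + 446)**2 = ((1/3 + 6) + 446)**2 = (19/3 + 446)**2 = (1357/3)**2 = 1841449/9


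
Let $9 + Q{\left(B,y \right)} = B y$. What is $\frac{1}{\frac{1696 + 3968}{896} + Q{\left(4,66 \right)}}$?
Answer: $\frac{28}{7317} \approx 0.0038267$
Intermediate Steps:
$Q{\left(B,y \right)} = -9 + B y$
$\frac{1}{\frac{1696 + 3968}{896} + Q{\left(4,66 \right)}} = \frac{1}{\frac{1696 + 3968}{896} + \left(-9 + 4 \cdot 66\right)} = \frac{1}{5664 \cdot \frac{1}{896} + \left(-9 + 264\right)} = \frac{1}{\frac{177}{28} + 255} = \frac{1}{\frac{7317}{28}} = \frac{28}{7317}$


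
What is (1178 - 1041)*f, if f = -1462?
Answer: -200294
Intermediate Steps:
(1178 - 1041)*f = (1178 - 1041)*(-1462) = 137*(-1462) = -200294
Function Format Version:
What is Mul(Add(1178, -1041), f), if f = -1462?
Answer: -200294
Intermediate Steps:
Mul(Add(1178, -1041), f) = Mul(Add(1178, -1041), -1462) = Mul(137, -1462) = -200294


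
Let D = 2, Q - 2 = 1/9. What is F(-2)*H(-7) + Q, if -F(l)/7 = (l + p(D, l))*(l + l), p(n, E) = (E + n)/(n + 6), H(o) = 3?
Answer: -1493/9 ≈ -165.89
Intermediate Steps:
Q = 19/9 (Q = 2 + 1/9 = 2 + ⅑ = 19/9 ≈ 2.1111)
p(n, E) = (E + n)/(6 + n)
F(l) = -14*l*(¼ + 9*l/8) (F(l) = -7*(l + (l + 2)/(6 + 2))*(l + l) = -7*(l + (2 + l)/8)*2*l = -7*(l + (¼ + l/8))*2*l = -7*(¼ + 9*l/8)*2*l = -14*l*(¼ + 9*l/8))
F(-2)*H(-7) + Q = -7/4*(-2)*(2 + 9*(-2))*3 + 19/9 = -7/4*(-2)*(2 - 18)*3 + 19/9 = -7/4*(-2)*(-16)*3 + 19/9 = -56*3 + 19/9 = -168 + 19/9 = -1493/9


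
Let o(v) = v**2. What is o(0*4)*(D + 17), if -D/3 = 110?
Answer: 0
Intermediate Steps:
D = -330 (D = -3*110 = -330)
o(0*4)*(D + 17) = (0*4)**2*(-330 + 17) = 0**2*(-313) = 0*(-313) = 0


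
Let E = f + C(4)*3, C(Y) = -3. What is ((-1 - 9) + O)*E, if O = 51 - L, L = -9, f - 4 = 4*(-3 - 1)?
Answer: -1050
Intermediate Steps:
f = -12 (f = 4 + 4*(-3 - 1) = 4 + 4*(-4) = 4 - 16 = -12)
O = 60 (O = 51 - 1*(-9) = 51 + 9 = 60)
E = -21 (E = -12 - 3*3 = -12 - 9 = -21)
((-1 - 9) + O)*E = ((-1 - 9) + 60)*(-21) = (-10 + 60)*(-21) = 50*(-21) = -1050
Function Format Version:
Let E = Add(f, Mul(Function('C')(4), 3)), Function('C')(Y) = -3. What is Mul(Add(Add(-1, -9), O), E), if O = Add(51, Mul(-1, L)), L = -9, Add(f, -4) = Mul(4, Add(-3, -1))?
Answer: -1050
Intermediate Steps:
f = -12 (f = Add(4, Mul(4, Add(-3, -1))) = Add(4, Mul(4, -4)) = Add(4, -16) = -12)
O = 60 (O = Add(51, Mul(-1, -9)) = Add(51, 9) = 60)
E = -21 (E = Add(-12, Mul(-3, 3)) = Add(-12, -9) = -21)
Mul(Add(Add(-1, -9), O), E) = Mul(Add(Add(-1, -9), 60), -21) = Mul(Add(-10, 60), -21) = Mul(50, -21) = -1050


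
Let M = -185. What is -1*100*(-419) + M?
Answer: 41715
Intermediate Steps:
-1*100*(-419) + M = -1*100*(-419) - 185 = -100*(-419) - 185 = 41900 - 185 = 41715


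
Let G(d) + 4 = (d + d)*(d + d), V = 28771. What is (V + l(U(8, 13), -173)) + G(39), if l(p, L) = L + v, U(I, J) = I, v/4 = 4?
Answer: 34694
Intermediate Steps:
v = 16 (v = 4*4 = 16)
l(p, L) = 16 + L (l(p, L) = L + 16 = 16 + L)
G(d) = -4 + 4*d**2 (G(d) = -4 + (d + d)*(d + d) = -4 + (2*d)*(2*d) = -4 + 4*d**2)
(V + l(U(8, 13), -173)) + G(39) = (28771 + (16 - 173)) + (-4 + 4*39**2) = (28771 - 157) + (-4 + 4*1521) = 28614 + (-4 + 6084) = 28614 + 6080 = 34694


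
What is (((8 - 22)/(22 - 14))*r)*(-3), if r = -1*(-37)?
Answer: 777/4 ≈ 194.25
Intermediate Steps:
r = 37
(((8 - 22)/(22 - 14))*r)*(-3) = (((8 - 22)/(22 - 14))*37)*(-3) = (-14/8*37)*(-3) = (-14*1/8*37)*(-3) = -7/4*37*(-3) = -259/4*(-3) = 777/4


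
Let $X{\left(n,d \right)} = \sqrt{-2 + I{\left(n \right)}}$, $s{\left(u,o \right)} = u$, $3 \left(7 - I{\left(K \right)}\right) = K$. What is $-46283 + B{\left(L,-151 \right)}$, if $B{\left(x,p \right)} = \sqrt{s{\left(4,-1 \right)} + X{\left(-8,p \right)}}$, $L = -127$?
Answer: $-46283 + \frac{\sqrt{36 + 3 \sqrt{69}}}{3} \approx -46280.0$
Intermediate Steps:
$I{\left(K \right)} = 7 - \frac{K}{3}$
$X{\left(n,d \right)} = \sqrt{5 - \frac{n}{3}}$ ($X{\left(n,d \right)} = \sqrt{-2 - \left(-7 + \frac{n}{3}\right)} = \sqrt{5 - \frac{n}{3}}$)
$B{\left(x,p \right)} = \sqrt{4 + \frac{\sqrt{69}}{3}}$ ($B{\left(x,p \right)} = \sqrt{4 + \frac{\sqrt{45 - -24}}{3}} = \sqrt{4 + \frac{\sqrt{45 + 24}}{3}} = \sqrt{4 + \frac{\sqrt{69}}{3}}$)
$-46283 + B{\left(L,-151 \right)} = -46283 + \frac{\sqrt{36 + 3 \sqrt{69}}}{3}$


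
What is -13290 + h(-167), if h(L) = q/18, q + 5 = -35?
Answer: -119630/9 ≈ -13292.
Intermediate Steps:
q = -40 (q = -5 - 35 = -40)
h(L) = -20/9 (h(L) = -40/18 = -40*1/18 = -20/9)
-13290 + h(-167) = -13290 - 20/9 = -119630/9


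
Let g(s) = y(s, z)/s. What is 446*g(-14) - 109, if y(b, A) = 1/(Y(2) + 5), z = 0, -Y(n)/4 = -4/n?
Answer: -10142/91 ≈ -111.45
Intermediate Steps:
Y(n) = 16/n (Y(n) = -(-16)/n = 16/n)
y(b, A) = 1/13 (y(b, A) = 1/(16/2 + 5) = 1/(16*(½) + 5) = 1/(8 + 5) = 1/13)
g(s) = 1/(13*s)
446*g(-14) - 109 = 446*((1/13)/(-14)) - 109 = 446*((1/13)*(-1/14)) - 109 = 446*(-1/182) - 109 = -223/91 - 109 = -10142/91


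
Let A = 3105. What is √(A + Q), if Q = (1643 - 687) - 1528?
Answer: √2533 ≈ 50.329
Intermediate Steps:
Q = -572 (Q = 956 - 1528 = -572)
√(A + Q) = √(3105 - 572) = √2533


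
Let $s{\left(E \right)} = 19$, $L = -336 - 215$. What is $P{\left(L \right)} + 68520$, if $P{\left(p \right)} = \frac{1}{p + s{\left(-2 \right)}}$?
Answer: $\frac{36452639}{532} \approx 68520.0$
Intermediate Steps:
$L = -551$
$P{\left(p \right)} = \frac{1}{19 + p}$ ($P{\left(p \right)} = \frac{1}{p + 19} = \frac{1}{19 + p}$)
$P{\left(L \right)} + 68520 = \frac{1}{19 - 551} + 68520 = \frac{1}{-532} + 68520 = - \frac{1}{532} + 68520 = \frac{36452639}{532}$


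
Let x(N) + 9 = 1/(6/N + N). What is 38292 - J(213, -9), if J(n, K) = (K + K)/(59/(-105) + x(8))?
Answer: 18991887/496 ≈ 38290.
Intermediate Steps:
x(N) = -9 + 1/(N + 6/N) (x(N) = -9 + 1/(6/N + N) = -9 + 1/(N + 6/N))
J(n, K) = -105*K/496 (J(n, K) = (K + K)/(59/(-105) + (-54 + 8 - 9*8²)/(6 + 8²)) = (2*K)/(59*(-1/105) + (-54 + 8 - 9*64)/(6 + 64)) = (2*K)/(-59/105 + (-54 + 8 - 576)/70) = (2*K)/(-59/105 + (1/70)*(-622)) = (2*K)/(-59/105 - 311/35) = (2*K)/(-992/105) = (2*K)*(-105/992) = -105*K/496)
38292 - J(213, -9) = 38292 - (-105)*(-9)/496 = 38292 - 1*945/496 = 38292 - 945/496 = 18991887/496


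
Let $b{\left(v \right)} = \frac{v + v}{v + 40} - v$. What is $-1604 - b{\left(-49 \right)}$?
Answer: $- \frac{14975}{9} \approx -1663.9$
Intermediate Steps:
$b{\left(v \right)} = - v + \frac{2 v}{40 + v}$ ($b{\left(v \right)} = \frac{2 v}{40 + v} - v = - v + \frac{2 v}{40 + v}$)
$-1604 - b{\left(-49 \right)} = -1604 - \left(-1\right) \left(-49\right) \frac{1}{40 - 49} \left(38 - 49\right) = -1604 - \left(-1\right) \left(-49\right) \frac{1}{-9} \left(-11\right) = -1604 - \left(-1\right) \left(-49\right) \left(- \frac{1}{9}\right) \left(-11\right) = -1604 - \frac{539}{9} = - \frac{14975}{9}$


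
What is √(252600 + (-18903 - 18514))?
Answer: √215183 ≈ 463.88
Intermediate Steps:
√(252600 + (-18903 - 18514)) = √(252600 - 37417) = √215183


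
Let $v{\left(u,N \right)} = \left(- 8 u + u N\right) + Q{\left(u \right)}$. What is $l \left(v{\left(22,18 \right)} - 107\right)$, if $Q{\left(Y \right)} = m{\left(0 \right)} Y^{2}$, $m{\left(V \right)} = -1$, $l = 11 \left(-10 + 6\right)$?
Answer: $16324$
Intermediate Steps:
$l = -44$ ($l = 11 \left(-4\right) = -44$)
$Q{\left(Y \right)} = - Y^{2}$
$v{\left(u,N \right)} = - u^{2} - 8 u + N u$ ($v{\left(u,N \right)} = \left(- 8 u + u N\right) - u^{2} = \left(- 8 u + N u\right) - u^{2} = - u^{2} - 8 u + N u$)
$l \left(v{\left(22,18 \right)} - 107\right) = - 44 \left(22 \left(-8 + 18 - 22\right) - 107\right) = - 44 \left(22 \left(-12\right) - 107\right) = - 44 \left(-264 - 107\right) = \left(-44\right) \left(-371\right) = 16324$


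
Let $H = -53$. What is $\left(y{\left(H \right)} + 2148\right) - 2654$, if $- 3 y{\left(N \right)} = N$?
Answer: $- \frac{1465}{3} \approx -488.33$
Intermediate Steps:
$y{\left(N \right)} = - \frac{N}{3}$
$\left(y{\left(H \right)} + 2148\right) - 2654 = \left(\left(- \frac{1}{3}\right) \left(-53\right) + 2148\right) - 2654 = \left(\frac{53}{3} + 2148\right) - 2654 = \frac{6497}{3} - 2654 = - \frac{1465}{3}$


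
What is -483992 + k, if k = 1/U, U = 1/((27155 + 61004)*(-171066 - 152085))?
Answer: -28489153001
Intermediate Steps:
U = -1/28488669009 (U = 1/(88159*(-323151)) = 1/(-28488669009) = -1/28488669009 ≈ -3.5102e-11)
k = -28488669009 (k = 1/(-1/28488669009) = -28488669009)
-483992 + k = -483992 - 28488669009 = -28489153001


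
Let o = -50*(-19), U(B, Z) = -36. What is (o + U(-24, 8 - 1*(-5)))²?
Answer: 835396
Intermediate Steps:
o = 950
(o + U(-24, 8 - 1*(-5)))² = (950 - 36)² = 914² = 835396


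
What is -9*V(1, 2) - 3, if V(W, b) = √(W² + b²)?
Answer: -3 - 9*√5 ≈ -23.125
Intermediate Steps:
-9*V(1, 2) - 3 = -9*√(1² + 2²) - 3 = -9*√(1 + 4) - 3 = -9*√5 - 3 = -3 - 9*√5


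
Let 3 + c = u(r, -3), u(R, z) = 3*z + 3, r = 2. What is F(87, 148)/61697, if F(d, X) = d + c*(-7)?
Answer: 150/61697 ≈ 0.0024312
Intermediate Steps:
u(R, z) = 3 + 3*z
c = -9 (c = -3 + (3 + 3*(-3)) = -3 + (3 - 9) = -3 - 6 = -9)
F(d, X) = 63 + d (F(d, X) = d - 9*(-7) = d + 63 = 63 + d)
F(87, 148)/61697 = (63 + 87)/61697 = 150*(1/61697) = 150/61697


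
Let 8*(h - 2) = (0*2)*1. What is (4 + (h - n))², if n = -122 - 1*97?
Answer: 50625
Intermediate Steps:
h = 2 (h = 2 + ((0*2)*1)/8 = 2 + (0*1)/8 = 2 + (⅛)*0 = 2 + 0 = 2)
n = -219 (n = -122 - 97 = -219)
(4 + (h - n))² = (4 + (2 - 1*(-219)))² = (4 + (2 + 219))² = (4 + 221)² = 225² = 50625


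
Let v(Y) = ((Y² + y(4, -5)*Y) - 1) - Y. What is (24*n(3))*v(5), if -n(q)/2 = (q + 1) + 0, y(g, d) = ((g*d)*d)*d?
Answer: 476352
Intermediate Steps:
y(g, d) = g*d³ (y(g, d) = ((d*g)*d)*d = (g*d²)*d = g*d³)
n(q) = -2 - 2*q (n(q) = -2*((q + 1) + 0) = -2*((1 + q) + 0) = -2*(1 + q) = -2 - 2*q)
v(Y) = -1 + Y² - 501*Y (v(Y) = ((Y² + (4*(-5)³)*Y) - 1) - Y = ((Y² + (4*(-125))*Y) - 1) - Y = ((Y² - 500*Y) - 1) - Y = (-1 + Y² - 500*Y) - Y = -1 + Y² - 501*Y)
(24*n(3))*v(5) = (24*(-2 - 2*3))*(-1 + 5² - 501*5) = (24*(-2 - 6))*(-1 + 25 - 2505) = (24*(-8))*(-2481) = -192*(-2481) = 476352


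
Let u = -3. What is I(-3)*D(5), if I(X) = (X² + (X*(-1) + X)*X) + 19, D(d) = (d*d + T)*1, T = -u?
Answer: 784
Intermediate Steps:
T = 3 (T = -1*(-3) = 3)
D(d) = 3 + d² (D(d) = (d*d + 3)*1 = (d² + 3)*1 = (3 + d²)*1 = 3 + d²)
I(X) = 19 + X² (I(X) = (X² + (-X + X)*X) + 19 = (X² + 0*X) + 19 = (X² + 0) + 19 = X² + 19 = 19 + X²)
I(-3)*D(5) = (19 + (-3)²)*(3 + 5²) = (19 + 9)*(3 + 25) = 28*28 = 784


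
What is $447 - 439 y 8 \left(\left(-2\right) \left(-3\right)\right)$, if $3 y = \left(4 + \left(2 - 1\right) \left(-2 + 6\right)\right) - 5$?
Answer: $-20625$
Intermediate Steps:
$y = 1$ ($y = \frac{\left(4 + \left(2 - 1\right) \left(-2 + 6\right)\right) - 5}{3} = \frac{\left(4 + 1 \cdot 4\right) - 5}{3} = \frac{\left(4 + 4\right) - 5}{3} = \frac{8 - 5}{3} = \frac{1}{3} \cdot 3 = 1$)
$447 - 439 y 8 \left(\left(-2\right) \left(-3\right)\right) = 447 - 439 \cdot 1 \cdot 8 \left(\left(-2\right) \left(-3\right)\right) = 447 - 439 \cdot 8 \cdot 6 = 447 - 21072 = -20625$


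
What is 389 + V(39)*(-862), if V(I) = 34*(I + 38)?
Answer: -2256327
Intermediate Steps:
V(I) = 1292 + 34*I (V(I) = 34*(38 + I) = 1292 + 34*I)
389 + V(39)*(-862) = 389 + (1292 + 34*39)*(-862) = 389 + (1292 + 1326)*(-862) = 389 + 2618*(-862) = 389 - 2256716 = -2256327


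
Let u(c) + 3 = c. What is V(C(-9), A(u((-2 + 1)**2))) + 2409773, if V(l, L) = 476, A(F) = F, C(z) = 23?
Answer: 2410249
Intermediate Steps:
u(c) = -3 + c
V(C(-9), A(u((-2 + 1)**2))) + 2409773 = 476 + 2409773 = 2410249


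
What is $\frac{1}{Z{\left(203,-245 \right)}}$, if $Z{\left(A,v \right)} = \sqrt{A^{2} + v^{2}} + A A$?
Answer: $\frac{841}{34654703} - \frac{\sqrt{2066}}{242582921} \approx 2.4081 \cdot 10^{-5}$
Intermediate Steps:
$Z{\left(A,v \right)} = A^{2} + \sqrt{A^{2} + v^{2}}$ ($Z{\left(A,v \right)} = \sqrt{A^{2} + v^{2}} + A^{2} = A^{2} + \sqrt{A^{2} + v^{2}}$)
$\frac{1}{Z{\left(203,-245 \right)}} = \frac{1}{203^{2} + \sqrt{203^{2} + \left(-245\right)^{2}}} = \frac{1}{41209 + \sqrt{41209 + 60025}} = \frac{1}{41209 + \sqrt{101234}} = \frac{1}{41209 + 7 \sqrt{2066}}$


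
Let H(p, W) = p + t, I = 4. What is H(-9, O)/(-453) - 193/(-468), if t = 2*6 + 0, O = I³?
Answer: 28675/70668 ≈ 0.40577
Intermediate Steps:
O = 64 (O = 4³ = 64)
t = 12 (t = 12 + 0 = 12)
H(p, W) = 12 + p (H(p, W) = p + 12 = 12 + p)
H(-9, O)/(-453) - 193/(-468) = (12 - 9)/(-453) - 193/(-468) = 3*(-1/453) - 193*(-1/468) = -1/151 + 193/468 = 28675/70668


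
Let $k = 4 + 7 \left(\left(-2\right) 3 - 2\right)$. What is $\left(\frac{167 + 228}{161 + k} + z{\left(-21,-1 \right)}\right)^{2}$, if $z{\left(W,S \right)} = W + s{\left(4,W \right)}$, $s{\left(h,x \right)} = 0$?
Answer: $\frac{3587236}{11881} \approx 301.93$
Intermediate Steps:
$z{\left(W,S \right)} = W$ ($z{\left(W,S \right)} = W + 0 = W$)
$k = -52$ ($k = 4 + 7 \left(-6 - 2\right) = 4 + 7 \left(-8\right) = 4 - 56 = -52$)
$\left(\frac{167 + 228}{161 + k} + z{\left(-21,-1 \right)}\right)^{2} = \left(\frac{167 + 228}{161 - 52} - 21\right)^{2} = \left(\frac{395}{109} - 21\right)^{2} = \left(- \frac{1894}{109}\right)^{2} = \frac{3587236}{11881}$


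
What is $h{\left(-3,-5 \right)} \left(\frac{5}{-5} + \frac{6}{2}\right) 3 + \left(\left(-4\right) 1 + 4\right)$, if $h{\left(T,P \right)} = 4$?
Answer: $24$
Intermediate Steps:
$h{\left(-3,-5 \right)} \left(\frac{5}{-5} + \frac{6}{2}\right) 3 + \left(\left(-4\right) 1 + 4\right) = 4 \left(\frac{5}{-5} + \frac{6}{2}\right) 3 + \left(\left(-4\right) 1 + 4\right) = 4 \left(5 \left(- \frac{1}{5}\right) + 6 \cdot \frac{1}{2}\right) 3 + \left(-4 + 4\right) = 4 \left(-1 + 3\right) 3 + 0 = 4 \cdot 2 \cdot 3 + 0 = 8 \cdot 3 + 0 = 24 + 0 = 24$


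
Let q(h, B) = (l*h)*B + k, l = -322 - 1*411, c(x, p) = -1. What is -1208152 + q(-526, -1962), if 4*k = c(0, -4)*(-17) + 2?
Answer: -3030691773/4 ≈ -7.5767e+8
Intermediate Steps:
l = -733 (l = -322 - 411 = -733)
k = 19/4 (k = (-1*(-17) + 2)/4 = (17 + 2)/4 = (1/4)*19 = 19/4 ≈ 4.7500)
q(h, B) = 19/4 - 733*B*h (q(h, B) = (-733*h)*B + 19/4 = -733*B*h + 19/4 = 19/4 - 733*B*h)
-1208152 + q(-526, -1962) = -1208152 + (19/4 - 733*(-1962)*(-526)) = -1208152 + (19/4 - 756464796) = -1208152 - 3025859165/4 = -3030691773/4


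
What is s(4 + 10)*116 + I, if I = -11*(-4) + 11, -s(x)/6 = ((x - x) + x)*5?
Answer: -48665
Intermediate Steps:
s(x) = -30*x (s(x) = -6*((x - x) + x)*5 = -6*(0 + x)*5 = -6*x*5 = -30*x)
I = 55 (I = 44 + 11 = 55)
s(4 + 10)*116 + I = -30*(4 + 10)*116 + 55 = -30*14*116 + 55 = -420*116 + 55 = -48720 + 55 = -48665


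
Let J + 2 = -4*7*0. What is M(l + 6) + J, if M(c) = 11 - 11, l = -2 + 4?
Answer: -2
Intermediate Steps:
l = 2
M(c) = 0
J = -2 (J = -2 - 4*7*0 = -2 - 28*0 = -2 + 0 = -2)
M(l + 6) + J = 0 - 2 = -2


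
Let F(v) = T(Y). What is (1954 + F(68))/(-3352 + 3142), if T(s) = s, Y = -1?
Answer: -93/10 ≈ -9.3000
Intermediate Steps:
F(v) = -1
(1954 + F(68))/(-3352 + 3142) = (1954 - 1)/(-3352 + 3142) = 1953/(-210) = 1953*(-1/210) = -93/10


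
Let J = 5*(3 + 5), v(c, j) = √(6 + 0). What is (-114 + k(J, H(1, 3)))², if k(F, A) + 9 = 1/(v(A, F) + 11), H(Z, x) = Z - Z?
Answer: 199769962/13225 + 28268*√6/13225 ≈ 15111.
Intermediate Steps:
v(c, j) = √6
J = 40 (J = 5*8 = 40)
H(Z, x) = 0
k(F, A) = -9 + 1/(11 + √6) (k(F, A) = -9 + 1/(√6 + 11) = -9 + 1/(11 + √6))
(-114 + k(J, H(1, 3)))² = (-114 + (-1024/115 - √6/115))² = (-14134/115 - √6/115)²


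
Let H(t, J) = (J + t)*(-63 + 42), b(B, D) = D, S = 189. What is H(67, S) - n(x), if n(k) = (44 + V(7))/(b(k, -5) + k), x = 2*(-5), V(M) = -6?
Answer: -80602/15 ≈ -5373.5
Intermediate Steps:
H(t, J) = -21*J - 21*t (H(t, J) = (J + t)*(-21) = -21*J - 21*t)
x = -10
n(k) = 38/(-5 + k) (n(k) = (44 - 6)/(-5 + k) = 38/(-5 + k))
H(67, S) - n(x) = (-21*189 - 21*67) - 38/(-5 - 10) = (-3969 - 1407) - 38/(-15) = -5376 - 38*(-1)/15 = -5376 - 1*(-38/15) = -5376 + 38/15 = -80602/15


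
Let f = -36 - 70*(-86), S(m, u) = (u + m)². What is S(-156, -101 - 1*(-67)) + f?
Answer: 42084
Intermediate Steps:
S(m, u) = (m + u)²
f = 5984 (f = -36 + 6020 = 5984)
S(-156, -101 - 1*(-67)) + f = (-156 + (-101 - 1*(-67)))² + 5984 = (-156 + (-101 + 67))² + 5984 = (-156 - 34)² + 5984 = (-190)² + 5984 = 36100 + 5984 = 42084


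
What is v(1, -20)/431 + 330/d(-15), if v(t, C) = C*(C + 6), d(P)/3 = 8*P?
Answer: -1381/5172 ≈ -0.26701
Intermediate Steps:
d(P) = 24*P (d(P) = 3*(8*P) = 24*P)
v(t, C) = C*(6 + C)
v(1, -20)/431 + 330/d(-15) = -20*(6 - 20)/431 + 330/((24*(-15))) = -20*(-14)*(1/431) + 330/(-360) = 280*(1/431) + 330*(-1/360) = 280/431 - 11/12 = -1381/5172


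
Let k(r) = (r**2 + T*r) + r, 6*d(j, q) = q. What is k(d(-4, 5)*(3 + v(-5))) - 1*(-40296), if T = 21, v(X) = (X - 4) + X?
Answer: 1446421/36 ≈ 40178.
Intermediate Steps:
v(X) = -4 + 2*X (v(X) = (-4 + X) + X = -4 + 2*X)
d(j, q) = q/6
k(r) = r**2 + 22*r (k(r) = (r**2 + 21*r) + r = r**2 + 22*r)
k(d(-4, 5)*(3 + v(-5))) - 1*(-40296) = (((1/6)*5)*(3 + (-4 + 2*(-5))))*(22 + ((1/6)*5)*(3 + (-4 + 2*(-5)))) - 1*(-40296) = (5*(3 + (-4 - 10))/6)*(22 + 5*(3 + (-4 - 10))/6) + 40296 = (5*(3 - 14)/6)*(22 + 5*(3 - 14)/6) + 40296 = ((5/6)*(-11))*(22 + (5/6)*(-11)) + 40296 = -55*(22 - 55/6)/6 + 40296 = -55/6*77/6 + 40296 = -4235/36 + 40296 = 1446421/36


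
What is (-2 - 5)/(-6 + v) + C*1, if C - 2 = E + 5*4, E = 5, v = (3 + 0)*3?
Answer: 74/3 ≈ 24.667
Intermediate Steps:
v = 9 (v = 3*3 = 9)
C = 27 (C = 2 + (5 + 5*4) = 2 + (5 + 20) = 2 + 25 = 27)
(-2 - 5)/(-6 + v) + C*1 = (-2 - 5)/(-6 + 9) + 27*1 = -7/3 + 27 = 74/3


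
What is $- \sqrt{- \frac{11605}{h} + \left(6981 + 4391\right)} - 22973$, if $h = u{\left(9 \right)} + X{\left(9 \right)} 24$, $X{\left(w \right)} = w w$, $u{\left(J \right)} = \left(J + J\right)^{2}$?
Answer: $-22973 - \frac{\sqrt{180460637}}{126} \approx -23080.0$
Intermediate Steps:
$u{\left(J \right)} = 4 J^{2}$ ($u{\left(J \right)} = \left(2 J\right)^{2} = 4 J^{2}$)
$X{\left(w \right)} = w^{2}$
$h = 2268$ ($h = 4 \cdot 9^{2} + 9^{2} \cdot 24 = 4 \cdot 81 + 81 \cdot 24 = 324 + 1944 = 2268$)
$- \sqrt{- \frac{11605}{h} + \left(6981 + 4391\right)} - 22973 = - \sqrt{- \frac{11605}{2268} + \left(6981 + 4391\right)} - 22973 = - \sqrt{\left(-11605\right) \frac{1}{2268} + 11372} - 22973 = - \sqrt{- \frac{11605}{2268} + 11372} - 22973 = - \sqrt{\frac{25780091}{2268}} - 22973 = - \frac{\sqrt{180460637}}{126} - 22973 = -22973 - \frac{\sqrt{180460637}}{126}$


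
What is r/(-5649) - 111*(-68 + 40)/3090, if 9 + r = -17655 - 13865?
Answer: 19163617/2909235 ≈ 6.5872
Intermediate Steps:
r = -31529 (r = -9 + (-17655 - 13865) = -9 - 31520 = -31529)
r/(-5649) - 111*(-68 + 40)/3090 = -31529/(-5649) - 111*(-68 + 40)/3090 = -31529*(-1/5649) - 111*(-28)*(1/3090) = 31529/5649 + 3108*(1/3090) = 31529/5649 + 518/515 = 19163617/2909235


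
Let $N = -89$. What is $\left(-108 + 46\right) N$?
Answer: $5518$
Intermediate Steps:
$\left(-108 + 46\right) N = \left(-108 + 46\right) \left(-89\right) = \left(-62\right) \left(-89\right) = 5518$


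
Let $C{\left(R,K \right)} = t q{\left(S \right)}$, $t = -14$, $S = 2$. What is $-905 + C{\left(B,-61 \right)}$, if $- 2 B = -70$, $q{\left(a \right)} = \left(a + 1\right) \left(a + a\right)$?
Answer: $-1073$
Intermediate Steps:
$q{\left(a \right)} = 2 a \left(1 + a\right)$ ($q{\left(a \right)} = \left(1 + a\right) 2 a = 2 a \left(1 + a\right)$)
$B = 35$ ($B = \left(- \frac{1}{2}\right) \left(-70\right) = 35$)
$C{\left(R,K \right)} = -168$ ($C{\left(R,K \right)} = - 14 \cdot 2 \cdot 2 \left(1 + 2\right) = - 14 \cdot 2 \cdot 2 \cdot 3 = \left(-14\right) 12 = -168$)
$-905 + C{\left(B,-61 \right)} = -905 - 168 = -1073$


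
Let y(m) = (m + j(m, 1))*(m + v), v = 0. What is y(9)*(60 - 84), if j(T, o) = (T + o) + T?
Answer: -6048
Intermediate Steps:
j(T, o) = o + 2*T
y(m) = m*(1 + 3*m) (y(m) = (m + (1 + 2*m))*(m + 0) = (1 + 3*m)*m = m*(1 + 3*m))
y(9)*(60 - 84) = (9*(1 + 3*9))*(60 - 84) = (9*(1 + 27))*(-24) = (9*28)*(-24) = 252*(-24) = -6048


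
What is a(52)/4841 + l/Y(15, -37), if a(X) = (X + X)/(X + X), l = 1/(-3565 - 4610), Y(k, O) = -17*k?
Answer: 2089466/10091669625 ≈ 0.00020705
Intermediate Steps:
l = -1/8175 (l = 1/(-8175) = -1/8175 ≈ -0.00012232)
a(X) = 1 (a(X) = (2*X)/((2*X)) = (2*X)*(1/(2*X)) = 1)
a(52)/4841 + l/Y(15, -37) = 1/4841 - 1/(8175*((-17*15))) = 1*(1/4841) - 1/8175/(-255) = 1/4841 - 1/8175*(-1/255) = 1/4841 + 1/2084625 = 2089466/10091669625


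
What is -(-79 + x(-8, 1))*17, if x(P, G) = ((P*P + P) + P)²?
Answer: -37825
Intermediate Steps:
x(P, G) = (P² + 2*P)² (x(P, G) = ((P² + P) + P)² = ((P + P²) + P)² = (P² + 2*P)²)
-(-79 + x(-8, 1))*17 = -(-79 + (-8)²*(2 - 8)²)*17 = -(-79 + 64*(-6)²)*17 = -(-79 + 64*36)*17 = -(-79 + 2304)*17 = -2225*17 = -1*37825 = -37825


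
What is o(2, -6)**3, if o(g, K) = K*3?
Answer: -5832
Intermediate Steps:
o(g, K) = 3*K
o(2, -6)**3 = (3*(-6))**3 = (-18)**3 = -5832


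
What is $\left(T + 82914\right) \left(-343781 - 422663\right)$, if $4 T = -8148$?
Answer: $-61987691388$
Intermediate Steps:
$T = -2037$ ($T = \frac{1}{4} \left(-8148\right) = -2037$)
$\left(T + 82914\right) \left(-343781 - 422663\right) = \left(-2037 + 82914\right) \left(-343781 - 422663\right) = 80877 \left(-766444\right) = -61987691388$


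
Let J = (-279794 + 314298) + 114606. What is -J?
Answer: -149110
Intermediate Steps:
J = 149110 (J = 34504 + 114606 = 149110)
-J = -1*149110 = -149110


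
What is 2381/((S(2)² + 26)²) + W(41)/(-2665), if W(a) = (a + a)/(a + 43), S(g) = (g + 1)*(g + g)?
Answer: 647123/7889700 ≈ 0.082021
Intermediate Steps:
S(g) = 2*g*(1 + g) (S(g) = (1 + g)*(2*g) = 2*g*(1 + g))
W(a) = 2*a/(43 + a) (W(a) = (2*a)/(43 + a) = 2*a/(43 + a))
2381/((S(2)² + 26)²) + W(41)/(-2665) = 2381/(((2*2*(1 + 2))² + 26)²) + (2*41/(43 + 41))/(-2665) = 2381/(((2*2*3)² + 26)²) + (2*41/84)*(-1/2665) = 2381/((12² + 26)²) + (2*41*(1/84))*(-1/2665) = 2381/((144 + 26)²) + (41/42)*(-1/2665) = 2381/(170²) - 1/2730 = 2381/28900 - 1/2730 = 647123/7889700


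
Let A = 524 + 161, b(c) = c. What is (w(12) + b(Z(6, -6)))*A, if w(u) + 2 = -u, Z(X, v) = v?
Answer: -13700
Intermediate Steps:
A = 685
w(u) = -2 - u
(w(12) + b(Z(6, -6)))*A = ((-2 - 1*12) - 6)*685 = ((-2 - 12) - 6)*685 = (-14 - 6)*685 = -20*685 = -13700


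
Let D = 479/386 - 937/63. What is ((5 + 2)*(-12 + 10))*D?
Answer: 331505/1737 ≈ 190.85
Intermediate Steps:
D = -331505/24318 (D = 479*(1/386) - 937*1/63 = 479/386 - 937/63 = -331505/24318 ≈ -13.632)
((5 + 2)*(-12 + 10))*D = ((5 + 2)*(-12 + 10))*(-331505/24318) = (7*(-2))*(-331505/24318) = -14*(-331505/24318) = 331505/1737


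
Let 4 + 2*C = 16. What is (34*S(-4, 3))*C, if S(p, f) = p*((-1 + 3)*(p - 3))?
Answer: 11424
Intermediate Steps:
C = 6 (C = -2 + (1/2)*16 = -2 + 8 = 6)
S(p, f) = p*(-6 + 2*p) (S(p, f) = p*(2*(-3 + p)) = p*(-6 + 2*p))
(34*S(-4, 3))*C = (34*(2*(-4)*(-3 - 4)))*6 = (34*(2*(-4)*(-7)))*6 = (34*56)*6 = 1904*6 = 11424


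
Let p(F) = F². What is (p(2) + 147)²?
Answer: 22801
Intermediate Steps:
(p(2) + 147)² = (2² + 147)² = (4 + 147)² = 151² = 22801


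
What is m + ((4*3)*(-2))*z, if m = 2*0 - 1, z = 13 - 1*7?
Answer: -145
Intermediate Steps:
z = 6 (z = 13 - 7 = 6)
m = -1 (m = 0 - 1 = -1)
m + ((4*3)*(-2))*z = -1 + ((4*3)*(-2))*6 = -1 + (12*(-2))*6 = -1 - 24*6 = -1 - 144 = -145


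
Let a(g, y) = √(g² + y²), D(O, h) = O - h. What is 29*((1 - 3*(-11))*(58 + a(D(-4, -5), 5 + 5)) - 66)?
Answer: 55274 + 986*√101 ≈ 65183.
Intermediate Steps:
29*((1 - 3*(-11))*(58 + a(D(-4, -5), 5 + 5)) - 66) = 29*((1 - 3*(-11))*(58 + √((-4 - 1*(-5))² + (5 + 5)²)) - 66) = 29*((1 + 33)*(58 + √((-4 + 5)² + 10²)) - 66) = 29*(34*(58 + √(1² + 100)) - 66) = 29*(34*(58 + √(1 + 100)) - 66) = 29*(34*(58 + √101) - 66) = 29*((1972 + 34*√101) - 66) = 29*(1906 + 34*√101) = 55274 + 986*√101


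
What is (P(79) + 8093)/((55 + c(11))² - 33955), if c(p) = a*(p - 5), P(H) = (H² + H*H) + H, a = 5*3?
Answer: -10327/6465 ≈ -1.5974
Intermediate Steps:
a = 15
P(H) = H + 2*H² (P(H) = (H² + H²) + H = 2*H² + H = H + 2*H²)
c(p) = -75 + 15*p (c(p) = 15*(p - 5) = 15*(-5 + p) = -75 + 15*p)
(P(79) + 8093)/((55 + c(11))² - 33955) = (79*(1 + 2*79) + 8093)/((55 + (-75 + 15*11))² - 33955) = (79*(1 + 158) + 8093)/((55 + (-75 + 165))² - 33955) = (79*159 + 8093)/((55 + 90)² - 33955) = (12561 + 8093)/(145² - 33955) = 20654/(21025 - 33955) = 20654/(-12930) = 20654*(-1/12930) = -10327/6465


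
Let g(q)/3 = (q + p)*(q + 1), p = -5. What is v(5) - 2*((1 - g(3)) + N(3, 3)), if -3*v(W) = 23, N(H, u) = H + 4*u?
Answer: -263/3 ≈ -87.667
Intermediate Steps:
g(q) = 3*(1 + q)*(-5 + q) (g(q) = 3*((q - 5)*(q + 1)) = 3*((-5 + q)*(1 + q)) = 3*((1 + q)*(-5 + q)) = 3*(1 + q)*(-5 + q))
v(W) = -23/3 (v(W) = -⅓*23 = -23/3)
v(5) - 2*((1 - g(3)) + N(3, 3)) = -23/3 - 2*((1 - (-15 - 12*3 + 3*3²)) + (3 + 4*3)) = -23/3 - 2*((1 - (-15 - 36 + 3*9)) + (3 + 12)) = -23/3 - 2*((1 - (-15 - 36 + 27)) + 15) = -23/3 - 2*((1 - 1*(-24)) + 15) = -23/3 - 2*((1 + 24) + 15) = -23/3 - 2*(25 + 15) = -23/3 - 2*40 = -23/3 - 80 = -263/3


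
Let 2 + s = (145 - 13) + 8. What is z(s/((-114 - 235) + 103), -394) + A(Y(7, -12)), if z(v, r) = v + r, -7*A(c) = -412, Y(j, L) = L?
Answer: -96347/287 ≈ -335.70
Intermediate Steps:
s = 138 (s = -2 + ((145 - 13) + 8) = -2 + (132 + 8) = -2 + 140 = 138)
A(c) = 412/7 (A(c) = -⅐*(-412) = 412/7)
z(v, r) = r + v
z(s/((-114 - 235) + 103), -394) + A(Y(7, -12)) = (-394 + 138/((-114 - 235) + 103)) + 412/7 = (-394 + 138/(-349 + 103)) + 412/7 = (-394 + 138/(-246)) + 412/7 = (-394 + 138*(-1/246)) + 412/7 = (-394 - 23/41) + 412/7 = -16177/41 + 412/7 = -96347/287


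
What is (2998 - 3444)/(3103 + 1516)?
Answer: -446/4619 ≈ -0.096558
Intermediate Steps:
(2998 - 3444)/(3103 + 1516) = -446/4619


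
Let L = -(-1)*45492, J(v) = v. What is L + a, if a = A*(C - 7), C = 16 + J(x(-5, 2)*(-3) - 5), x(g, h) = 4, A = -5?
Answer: 45532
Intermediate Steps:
C = -1 (C = 16 + (4*(-3) - 5) = 16 + (-12 - 5) = 16 - 17 = -1)
a = 40 (a = -5*(-1 - 7) = -5*(-8) = 40)
L = 45492 (L = -1*(-45492) = 45492)
L + a = 45492 + 40 = 45532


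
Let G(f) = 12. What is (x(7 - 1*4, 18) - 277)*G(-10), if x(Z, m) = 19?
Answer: -3096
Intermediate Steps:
(x(7 - 1*4, 18) - 277)*G(-10) = (19 - 277)*12 = -258*12 = -3096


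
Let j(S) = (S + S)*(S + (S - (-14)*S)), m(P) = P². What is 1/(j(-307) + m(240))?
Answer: 1/3073568 ≈ 3.2535e-7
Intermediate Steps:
j(S) = 32*S² (j(S) = (2*S)*(S + (S + 14*S)) = (2*S)*(S + 15*S) = (2*S)*(16*S) = 32*S²)
1/(j(-307) + m(240)) = 1/(32*(-307)² + 240²) = 1/(32*94249 + 57600) = 1/(3015968 + 57600) = 1/3073568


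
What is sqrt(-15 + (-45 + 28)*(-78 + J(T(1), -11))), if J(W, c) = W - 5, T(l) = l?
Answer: sqrt(1379) ≈ 37.135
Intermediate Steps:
J(W, c) = -5 + W
sqrt(-15 + (-45 + 28)*(-78 + J(T(1), -11))) = sqrt(-15 + (-45 + 28)*(-78 + (-5 + 1))) = sqrt(-15 - 17*(-78 - 4)) = sqrt(-15 - 17*(-82)) = sqrt(-15 + 1394) = sqrt(1379)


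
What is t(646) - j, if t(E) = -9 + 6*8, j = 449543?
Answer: -449504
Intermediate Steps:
t(E) = 39 (t(E) = -9 + 48 = 39)
t(646) - j = 39 - 1*449543 = 39 - 449543 = -449504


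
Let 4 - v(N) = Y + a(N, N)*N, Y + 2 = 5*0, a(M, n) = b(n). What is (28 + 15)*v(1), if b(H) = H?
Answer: 215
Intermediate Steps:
a(M, n) = n
Y = -2 (Y = -2 + 5*0 = -2 + 0 = -2)
v(N) = 6 - N² (v(N) = 4 - (-2 + N*N) = 4 - (-2 + N²) = 4 + (2 - N²) = 6 - N²)
(28 + 15)*v(1) = (28 + 15)*(6 - 1*1²) = 43*(6 - 1*1) = 43*(6 - 1) = 43*5 = 215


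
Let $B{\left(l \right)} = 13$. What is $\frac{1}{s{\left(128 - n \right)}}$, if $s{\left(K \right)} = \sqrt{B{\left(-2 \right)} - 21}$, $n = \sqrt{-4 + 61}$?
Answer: $- \frac{i \sqrt{2}}{4} \approx - 0.35355 i$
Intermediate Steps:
$n = \sqrt{57} \approx 7.5498$
$s{\left(K \right)} = 2 i \sqrt{2}$ ($s{\left(K \right)} = \sqrt{13 - 21} = \sqrt{-8} = 2 i \sqrt{2}$)
$\frac{1}{s{\left(128 - n \right)}} = \frac{1}{2 i \sqrt{2}} = - \frac{i \sqrt{2}}{4}$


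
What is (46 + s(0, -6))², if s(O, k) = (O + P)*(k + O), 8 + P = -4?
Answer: 13924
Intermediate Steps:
P = -12 (P = -8 - 4 = -12)
s(O, k) = (-12 + O)*(O + k) (s(O, k) = (O - 12)*(k + O) = (-12 + O)*(O + k))
(46 + s(0, -6))² = (46 + (0² - 12*0 - 12*(-6) + 0*(-6)))² = (46 + (0 + 0 + 72 + 0))² = (46 + 72)² = 118² = 13924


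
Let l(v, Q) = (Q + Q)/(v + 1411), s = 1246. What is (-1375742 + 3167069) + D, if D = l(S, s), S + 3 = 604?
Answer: 901038104/503 ≈ 1.7913e+6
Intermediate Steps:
S = 601 (S = -3 + 604 = 601)
l(v, Q) = 2*Q/(1411 + v) (l(v, Q) = (2*Q)/(1411 + v) = 2*Q/(1411 + v))
D = 623/503 (D = 2*1246/(1411 + 601) = 2*1246/2012 = 2*1246*(1/2012) = 623/503 ≈ 1.2386)
(-1375742 + 3167069) + D = (-1375742 + 3167069) + 623/503 = 1791327 + 623/503 = 901038104/503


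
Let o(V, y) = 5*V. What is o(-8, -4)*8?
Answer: -320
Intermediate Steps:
o(-8, -4)*8 = (5*(-8))*8 = -40*8 = -320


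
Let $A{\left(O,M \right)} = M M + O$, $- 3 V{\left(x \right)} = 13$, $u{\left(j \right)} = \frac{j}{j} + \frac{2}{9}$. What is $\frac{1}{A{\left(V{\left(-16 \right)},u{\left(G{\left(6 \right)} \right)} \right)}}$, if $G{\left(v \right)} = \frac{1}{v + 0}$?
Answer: $- \frac{81}{230} \approx -0.35217$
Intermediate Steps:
$G{\left(v \right)} = \frac{1}{v}$
$u{\left(j \right)} = \frac{11}{9}$ ($u{\left(j \right)} = 1 + 2 \cdot \frac{1}{9} = 1 + \frac{2}{9} = \frac{11}{9}$)
$V{\left(x \right)} = - \frac{13}{3}$ ($V{\left(x \right)} = \left(- \frac{1}{3}\right) 13 = - \frac{13}{3}$)
$A{\left(O,M \right)} = O + M^{2}$ ($A{\left(O,M \right)} = M^{2} + O = O + M^{2}$)
$\frac{1}{A{\left(V{\left(-16 \right)},u{\left(G{\left(6 \right)} \right)} \right)}} = \frac{1}{- \frac{13}{3} + \left(\frac{11}{9}\right)^{2}} = \frac{1}{- \frac{13}{3} + \frac{121}{81}} = \frac{1}{- \frac{230}{81}} = - \frac{81}{230}$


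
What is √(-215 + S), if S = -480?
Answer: I*√695 ≈ 26.363*I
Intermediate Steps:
√(-215 + S) = √(-215 - 480) = √(-695) = I*√695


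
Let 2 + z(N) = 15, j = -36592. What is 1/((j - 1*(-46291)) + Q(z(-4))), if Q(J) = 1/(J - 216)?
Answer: 203/1968896 ≈ 0.00010310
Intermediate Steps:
z(N) = 13 (z(N) = -2 + 15 = 13)
Q(J) = 1/(-216 + J)
1/((j - 1*(-46291)) + Q(z(-4))) = 1/((-36592 - 1*(-46291)) + 1/(-216 + 13)) = 1/((-36592 + 46291) + 1/(-203)) = 1/(9699 - 1/203) = 1/(1968896/203) = 203/1968896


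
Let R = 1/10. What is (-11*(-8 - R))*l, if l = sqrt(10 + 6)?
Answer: 1782/5 ≈ 356.40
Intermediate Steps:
R = 1/10 (R = 1*(1/10) = 1/10 ≈ 0.10000)
l = 4 (l = sqrt(16) = 4)
(-11*(-8 - R))*l = -11*(-8 - 1*1/10)*4 = -11*(-8 - 1/10)*4 = -11*(-81/10)*4 = (891/10)*4 = 1782/5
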